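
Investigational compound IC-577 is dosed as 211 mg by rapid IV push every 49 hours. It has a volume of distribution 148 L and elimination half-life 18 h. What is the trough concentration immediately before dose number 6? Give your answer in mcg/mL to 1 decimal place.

f = (1/2)^(τ/t½) = (1/2)^(49/18) ≈ 0.1515.
C₀ = D/Vd = 211/148 ≈ 1.426 mcg/mL.
Before the 6th dose, 5 doses have been given. Superposition: Cmin = C₀·(f + f² + … + f^5).
≈ 1.426 × (0.1515 + 0.0230 + 0.0035 + 0.0005 + 0.0001) ≈ 1.426 × 0.1786 ≈ 0.255 mcg/mL.

0.3 mcg/mL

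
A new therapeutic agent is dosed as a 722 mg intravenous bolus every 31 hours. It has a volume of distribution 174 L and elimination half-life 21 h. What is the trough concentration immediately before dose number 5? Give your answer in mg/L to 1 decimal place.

f = (1/2)^(τ/t½) = (1/2)^(31/21) ≈ 0.3594.
C₀ = D/Vd = 722/174 ≈ 4.149 mg/L.
Before the 5th dose, 4 doses have been given. Superposition: Cmin = C₀·(f + f² + … + f^4).
≈ 4.149 × (0.3594 + 0.1292 + 0.0464 + 0.0167) ≈ 4.149 × 0.5517 ≈ 2.289 mg/L.

2.3 mg/L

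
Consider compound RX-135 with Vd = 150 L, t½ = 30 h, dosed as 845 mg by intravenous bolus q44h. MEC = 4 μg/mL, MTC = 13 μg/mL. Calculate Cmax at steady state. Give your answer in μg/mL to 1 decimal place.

8.8 μg/mL

k = ln2/t½ = ln2/30 ≈ 0.023105 h⁻¹; fraction remaining f = e^(−kτ) = e^(−0.023105×44) ≈ 0.3618.
At steady state, accumulation factor R = 1/(1 − e^(−kτ)) ≈ 1.5669.
Single-dose peak C₀ = D/Vd = 845/150 ≈ 5.633 μg/mL.
Cmax,ss = C₀/(1 − f) ≈ 5.633/0.6382 ≈ 8.826 μg/mL.
Peak 8.8 μg/mL vs MTC 13 μg/mL: below toxic threshold.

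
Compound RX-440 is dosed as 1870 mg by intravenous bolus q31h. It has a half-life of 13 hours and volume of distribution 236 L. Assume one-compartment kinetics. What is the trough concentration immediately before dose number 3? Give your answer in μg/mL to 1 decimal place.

1.8 μg/mL

f = (1/2)^(τ/t½) = (1/2)^(31/13) ≈ 0.1915.
C₀ = D/Vd = 1870/236 ≈ 7.924 μg/mL.
Before the 3rd dose, 2 doses have been given. Superposition: Cmin = C₀·(f + f²).
≈ 7.924 × (0.1915 + 0.0367) ≈ 7.924 × 0.2282 ≈ 1.808 μg/mL.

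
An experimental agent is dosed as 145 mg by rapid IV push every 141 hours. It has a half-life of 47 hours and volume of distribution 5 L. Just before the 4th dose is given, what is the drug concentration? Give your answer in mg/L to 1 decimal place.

4.1 mg/L

f = (1/2)^(τ/t½) = (1/2)^(141/47) ≈ 0.1250.
C₀ = D/Vd = 145/5 ≈ 29.000 mg/L.
Before the 4th dose, 3 doses have been given. Superposition: Cmin = C₀·(f + f² + … + f^3).
≈ 29.000 × (0.1250 + 0.0156 + 0.0020) ≈ 29.000 × 0.1426 ≈ 4.135 mg/L.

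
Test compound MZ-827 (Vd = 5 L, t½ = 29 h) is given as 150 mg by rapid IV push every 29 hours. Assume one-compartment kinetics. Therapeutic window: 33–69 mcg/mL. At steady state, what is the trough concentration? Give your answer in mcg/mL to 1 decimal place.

30.0 mcg/mL

The dosing interval is 1 half-life, so f = 2^(−1) = 0.5.
At steady state, R = 1/(1 − 0.5) = 2/1.
Single-dose peak C₀ = D/Vd = 150/5 = 30 mcg/mL.
Steady-state peak Cmax,ss = C₀·R = 30 × 2/1 ≈ 60.000 mcg/mL.
Steady-state trough Cmin,ss = Cmax,ss·f ≈ 60.000 × 0.5 ≈ 30.000 mcg/mL.
Trough 30.0 mcg/mL vs MEC 33 mcg/mL: subtherapeutic.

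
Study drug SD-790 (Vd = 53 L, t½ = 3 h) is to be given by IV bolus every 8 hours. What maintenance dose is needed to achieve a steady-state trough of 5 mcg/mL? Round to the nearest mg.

1418 mg

τ/t½ = 8/3 ≈ 2.6667, so f = (1/2)^(8/3) ≈ 0.157490.
Cmin,ss = (D/Vd)·f/(1−f), so D = Cmin,ss·Vd·(1−f)/f.
D = 5 × 53 × (1−f)/f ≈ 5 × 53 × 5.34961 ≈ 1417.65 mg.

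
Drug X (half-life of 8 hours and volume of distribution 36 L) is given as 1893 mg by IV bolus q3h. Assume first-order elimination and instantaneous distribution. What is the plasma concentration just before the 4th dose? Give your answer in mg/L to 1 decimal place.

f = (1/2)^(τ/t½) = (1/2)^(3/8) ≈ 0.7711.
C₀ = D/Vd = 1893/36 ≈ 52.583 mg/L.
Before the 4th dose, 3 doses have been given. Superposition: Cmin = C₀·(f + f² + … + f^3).
≈ 52.583 × (0.7711 + 0.5946 + 0.4585) ≈ 52.583 × 1.8242 ≈ 95.922 mg/L.

95.9 mg/L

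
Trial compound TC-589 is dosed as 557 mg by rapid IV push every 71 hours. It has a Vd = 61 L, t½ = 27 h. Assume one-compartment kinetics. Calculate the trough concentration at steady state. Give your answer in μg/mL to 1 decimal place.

1.8 μg/mL

Over one 71-h interval, 71/27 ≈ 2.6296 half-lives elapse, leaving f ≈ 0.1616 of each dose.
Each bolus raises the concentration by D/Vd = 557/61 ≈ 9.131 μg/mL.
Steady-state trough Cmin,ss = C₀·f/(1−f) ≈ 9.131 × 0.1616/0.8384 ≈ 1.760 μg/mL.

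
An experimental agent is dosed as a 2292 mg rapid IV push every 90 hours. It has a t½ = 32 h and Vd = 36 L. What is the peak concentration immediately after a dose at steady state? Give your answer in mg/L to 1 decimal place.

k = ln2/t½ = ln2/32 ≈ 0.021661 h⁻¹; fraction remaining f = e^(−kτ) = e^(−0.021661×90) ≈ 0.1423.
At steady state, accumulation factor R = 1/(1 − e^(−kτ)) ≈ 1.1659.
Each bolus raises the concentration by D/Vd = 2292/36 ≈ 63.667 mg/L.
Steady-state peak Cmax,ss = C₀·R ≈ 63.667 × 1.1659 ≈ 74.229 mg/L.

74.2 mg/L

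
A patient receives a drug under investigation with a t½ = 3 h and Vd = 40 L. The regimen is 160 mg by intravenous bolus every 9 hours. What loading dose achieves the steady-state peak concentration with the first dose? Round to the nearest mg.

183 mg

f = (1/2)^(9/3) ≈ 0.125000; accumulation ratio R = 1/(1−f) ≈ 1.14286.
Loading dose to hit Cmax,ss on first dose: D_load = D_maint·R ≈ 160 × 1.14286 ≈ 182.86 mg.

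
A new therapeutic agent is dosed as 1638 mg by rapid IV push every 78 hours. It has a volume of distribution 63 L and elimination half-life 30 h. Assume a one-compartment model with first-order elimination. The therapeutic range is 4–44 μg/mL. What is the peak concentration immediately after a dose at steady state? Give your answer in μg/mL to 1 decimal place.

τ/t½ = 78/30 ≈ 2.6, so fraction remaining f = (1/2)^(78/30) ≈ 0.1649.
Accumulation ratio R = 1/(1 − f) ≈ 1/0.8351 ≈ 1.1975.
Each bolus raises the concentration by D/Vd = 1638/63 ≈ 26.000 μg/mL.
Steady-state peak Cmax,ss = C₀·R ≈ 26.000 × 1.1975 ≈ 31.135 μg/mL.
Peak 31.1 μg/mL vs MTC 44 μg/mL: below toxic threshold.

31.1 μg/mL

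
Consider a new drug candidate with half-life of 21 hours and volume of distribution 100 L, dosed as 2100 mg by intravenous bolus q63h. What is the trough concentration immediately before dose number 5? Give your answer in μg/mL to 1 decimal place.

f = (1/2)^(τ/t½) = (1/2)^(63/21) ≈ 0.1250.
C₀ = D/Vd = 2100/100 ≈ 21.000 μg/mL.
Before the 5th dose, 4 doses have been given. Superposition: Cmin = C₀·(f + f² + … + f^4).
≈ 21.000 × (0.1250 + 0.0156 + 0.0020 + 0.0002) ≈ 21.000 × 0.1428 ≈ 2.999 μg/mL.

3.0 μg/mL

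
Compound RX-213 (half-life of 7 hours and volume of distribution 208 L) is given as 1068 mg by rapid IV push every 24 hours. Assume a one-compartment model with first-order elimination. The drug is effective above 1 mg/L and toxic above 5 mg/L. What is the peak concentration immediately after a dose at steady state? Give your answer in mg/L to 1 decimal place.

5.7 mg/L

Over one 24-h interval, 24/7 ≈ 3.4286 half-lives elapse, leaving f ≈ 0.0929 of each dose.
Accumulation ratio R = 1/(1 − f) ≈ 1/0.9071 ≈ 1.1024.
Single-dose peak C₀ = D/Vd = 1068/208 ≈ 5.135 mg/L.
Steady-state peak Cmax,ss = C₀·R ≈ 5.135 × 1.1024 ≈ 5.661 mg/L.
Peak 5.7 mg/L vs MTC 5 mg/L: exceeds toxic threshold.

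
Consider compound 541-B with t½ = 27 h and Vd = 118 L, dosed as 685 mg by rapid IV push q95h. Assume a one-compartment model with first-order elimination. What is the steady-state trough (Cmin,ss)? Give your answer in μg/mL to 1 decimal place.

0.6 μg/mL

Over one 95-h interval, 95/27 ≈ 3.5185 half-lives elapse, leaving f ≈ 0.0873 of each dose.
Each bolus raises the concentration by D/Vd = 685/118 ≈ 5.805 μg/mL.
Steady-state trough Cmin,ss = C₀·f/(1−f) ≈ 5.805 × 0.0873/0.9127 ≈ 0.555 μg/mL.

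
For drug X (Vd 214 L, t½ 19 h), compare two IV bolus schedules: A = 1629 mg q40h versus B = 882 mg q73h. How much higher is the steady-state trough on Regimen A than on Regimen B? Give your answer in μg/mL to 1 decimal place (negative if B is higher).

Regimen A: f = (1/2)^(40/19) ≈ 0.2324; Cmin,ss = (1629/214)·f/(1−f) ≈ 2.305 μg/mL.
Regimen B: f = (1/2)^(73/19) ≈ 0.0697; Cmin,ss = (882/214)·f/(1−f) ≈ 0.309 μg/mL.
Difference ≈ 2.305 − 0.309 ≈ 1.996 μg/mL.

2.0 μg/mL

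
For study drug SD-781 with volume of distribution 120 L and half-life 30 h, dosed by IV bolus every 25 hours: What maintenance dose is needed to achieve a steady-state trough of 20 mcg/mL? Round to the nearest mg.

1876 mg

τ/t½ = 25/30 ≈ 0.83333, so f = (1/2)^(25/30) ≈ 0.561231.
Cmin,ss = (D/Vd)·f/(1−f), so D = Cmin,ss·Vd·(1−f)/f.
D = 20 × 120 × (1−f)/f ≈ 20 × 120 × 0.78180 ≈ 1876.32 mg.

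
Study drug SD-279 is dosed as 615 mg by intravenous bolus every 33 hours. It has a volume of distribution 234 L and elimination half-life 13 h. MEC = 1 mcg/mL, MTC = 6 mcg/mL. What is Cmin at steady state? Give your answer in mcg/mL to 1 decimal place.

τ/t½ = 33/13 ≈ 2.5385, so fraction remaining f = (1/2)^(33/13) ≈ 0.1721.
At steady state, accumulation factor R = 1/(1 − e^(−kτ)) ≈ 1.2079.
Single-dose peak C₀ = D/Vd = 615/234 ≈ 2.628 mcg/mL.
Cmax,ss = C₀/(1 − f) ≈ 2.628/0.8279 ≈ 3.174 mcg/mL.
Steady-state trough Cmin,ss = Cmax,ss·f ≈ 3.174 × 0.1721 ≈ 0.546 mcg/mL.
Trough 0.5 mcg/mL vs MEC 1 mcg/mL: subtherapeutic.

0.5 mcg/mL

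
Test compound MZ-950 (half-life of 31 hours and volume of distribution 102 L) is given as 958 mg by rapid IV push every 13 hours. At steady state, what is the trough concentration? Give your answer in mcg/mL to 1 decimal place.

27.8 mcg/mL

τ/t½ = 13/31 ≈ 0.41935, so fraction remaining f = (1/2)^(13/31) ≈ 0.7478.
Single-dose peak C₀ = D/Vd = 958/102 ≈ 9.392 mcg/mL.
Steady-state trough Cmin,ss = C₀·f/(1−f) ≈ 9.392 × 0.7478/0.2522 ≈ 27.848 mcg/mL.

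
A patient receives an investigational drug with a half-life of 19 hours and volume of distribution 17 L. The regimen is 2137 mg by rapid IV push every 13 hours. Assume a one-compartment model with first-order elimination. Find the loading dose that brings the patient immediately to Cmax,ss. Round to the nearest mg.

5659 mg

f = (1/2)^(13/19) ≈ 0.622346; accumulation ratio R = 1/(1−f) ≈ 2.64793.
Loading dose to hit Cmax,ss on first dose: D_load = D_maint·R ≈ 2137 × 2.64793 ≈ 5658.63 mg.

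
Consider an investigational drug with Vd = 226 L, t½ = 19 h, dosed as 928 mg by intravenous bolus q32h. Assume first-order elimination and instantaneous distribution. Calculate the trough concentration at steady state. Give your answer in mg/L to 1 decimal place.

Over one 32-h interval, 32/19 ≈ 1.6842 half-lives elapse, leaving f ≈ 0.3112 of each dose.
Each bolus raises the concentration by D/Vd = 928/226 ≈ 4.106 mg/L.
Steady-state trough Cmin,ss = C₀·f/(1−f) ≈ 4.106 × 0.3112/0.6888 ≈ 1.855 mg/L.

1.9 mg/L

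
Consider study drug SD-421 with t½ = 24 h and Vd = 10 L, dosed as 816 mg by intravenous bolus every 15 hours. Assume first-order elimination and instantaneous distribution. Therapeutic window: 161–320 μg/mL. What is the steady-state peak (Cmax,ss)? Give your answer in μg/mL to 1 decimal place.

Over one 15-h interval, 15/24 ≈ 0.625 half-lives elapse, leaving f ≈ 0.6484 of each dose.
Accumulation ratio R = 1/(1 − f) ≈ 1/0.3516 ≈ 2.8441.
Each bolus raises the concentration by D/Vd = 816/10 ≈ 81.600 μg/mL.
Steady-state peak Cmax,ss = C₀·R ≈ 81.600 × 2.8441 ≈ 232.079 μg/mL.
Peak 232.1 μg/mL vs MTC 320 μg/mL: below toxic threshold.

232.1 μg/mL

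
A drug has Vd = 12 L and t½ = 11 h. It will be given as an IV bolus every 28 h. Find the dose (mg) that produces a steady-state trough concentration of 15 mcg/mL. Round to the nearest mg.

τ/t½ = 28/11 ≈ 2.5455, so f = (1/2)^(28/11) ≈ 0.171294.
Cmin,ss = (D/Vd)·f/(1−f), so D = Cmin,ss·Vd·(1−f)/f.
D = 15 × 12 × (1−f)/f ≈ 15 × 12 × 4.83792 ≈ 870.83 mg.

871 mg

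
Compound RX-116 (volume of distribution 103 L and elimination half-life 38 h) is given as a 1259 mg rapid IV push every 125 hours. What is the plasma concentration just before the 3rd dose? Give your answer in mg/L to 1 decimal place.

f = (1/2)^(τ/t½) = (1/2)^(125/38) ≈ 0.1023.
C₀ = D/Vd = 1259/103 ≈ 12.223 mg/L.
Before the 3rd dose, 2 doses have been given. Superposition: Cmin = C₀·(f + f²).
≈ 12.223 × (0.1023 + 0.0105) ≈ 12.223 × 0.1128 ≈ 1.379 mg/L.

1.4 mg/L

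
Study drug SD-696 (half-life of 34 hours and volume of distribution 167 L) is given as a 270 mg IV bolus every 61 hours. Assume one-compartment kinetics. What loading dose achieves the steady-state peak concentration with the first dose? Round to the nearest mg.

379 mg

f = (1/2)^(61/34) ≈ 0.288348; accumulation ratio R = 1/(1−f) ≈ 1.40518.
Loading dose to hit Cmax,ss on first dose: D_load = D_maint·R ≈ 270 × 1.40518 ≈ 379.40 mg.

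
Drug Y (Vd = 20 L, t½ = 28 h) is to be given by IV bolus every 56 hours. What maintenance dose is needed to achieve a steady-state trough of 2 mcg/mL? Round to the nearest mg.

120 mg

τ/t½ = 56/28 ≈ 2, so f = (1/2)^(56/28) ≈ 0.250000.
Cmin,ss = (D/Vd)·f/(1−f), so D = Cmin,ss·Vd·(1−f)/f.
D = 2 × 20 × (1−f)/f ≈ 2 × 20 × 3.00000 ≈ 120.00 mg.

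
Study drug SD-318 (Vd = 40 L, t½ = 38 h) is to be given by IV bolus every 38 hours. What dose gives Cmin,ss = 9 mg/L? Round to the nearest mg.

τ/t½ = 38/38 ≈ 1, so f = (1/2)^(38/38) ≈ 0.500000.
Cmin,ss = (D/Vd)·f/(1−f), so D = Cmin,ss·Vd·(1−f)/f.
D = 9 × 40 × (1−f)/f ≈ 9 × 40 × 1.00000 ≈ 360.00 mg.

360 mg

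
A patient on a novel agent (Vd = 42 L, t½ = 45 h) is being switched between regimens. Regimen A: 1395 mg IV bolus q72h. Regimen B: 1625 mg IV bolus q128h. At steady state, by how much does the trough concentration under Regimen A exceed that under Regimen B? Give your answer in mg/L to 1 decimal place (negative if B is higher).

10.1 mg/L

Regimen A: f = (1/2)^(72/45) ≈ 0.3299; Cmin,ss = (1395/42)·f/(1−f) ≈ 16.352 mg/L.
Regimen B: f = (1/2)^(128/45) ≈ 0.1392; Cmin,ss = (1625/42)·f/(1−f) ≈ 6.257 mg/L.
Difference ≈ 16.352 − 6.257 ≈ 10.095 mg/L.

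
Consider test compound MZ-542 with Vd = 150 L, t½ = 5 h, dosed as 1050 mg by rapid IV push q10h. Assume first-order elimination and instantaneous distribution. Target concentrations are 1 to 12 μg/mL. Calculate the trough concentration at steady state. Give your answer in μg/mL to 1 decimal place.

2.3 μg/mL

τ = 10 h = 2 half-lives, so f = (1/2)^2 = 0.25.
Accumulation ratio R = 1/(1 − f) = 1/0.75 = 4/3.
Single-dose peak C₀ = D/Vd = 1050/150 = 7 μg/mL.
Steady-state peak Cmax,ss = C₀·R = 7 × 4/3 ≈ 9.333 μg/mL.
Steady-state trough Cmin,ss = Cmax,ss·f ≈ 9.333 × 0.25 ≈ 2.333 μg/mL.
Trough 2.3 μg/mL vs MEC 1 μg/mL: adequate.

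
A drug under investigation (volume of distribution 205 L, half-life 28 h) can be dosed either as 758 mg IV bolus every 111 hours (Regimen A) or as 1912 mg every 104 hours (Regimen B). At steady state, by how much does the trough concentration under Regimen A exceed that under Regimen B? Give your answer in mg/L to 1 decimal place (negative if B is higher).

Regimen A: f = (1/2)^(111/28) ≈ 0.0641; Cmin,ss = (758/205)·f/(1−f) ≈ 0.253 mg/L.
Regimen B: f = (1/2)^(104/28) ≈ 0.0762; Cmin,ss = (1912/205)·f/(1−f) ≈ 0.769 mg/L.
Difference ≈ 0.253 − 0.769 ≈ -0.516 mg/L.

-0.5 mg/L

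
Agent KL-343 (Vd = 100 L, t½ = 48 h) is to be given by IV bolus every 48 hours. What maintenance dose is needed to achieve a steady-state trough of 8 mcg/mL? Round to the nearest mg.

τ/t½ = 48/48 ≈ 1, so f = (1/2)^(48/48) ≈ 0.500000.
Cmin,ss = (D/Vd)·f/(1−f), so D = Cmin,ss·Vd·(1−f)/f.
D = 8 × 100 × (1−f)/f ≈ 8 × 100 × 1.00000 ≈ 800.00 mg.

800 mg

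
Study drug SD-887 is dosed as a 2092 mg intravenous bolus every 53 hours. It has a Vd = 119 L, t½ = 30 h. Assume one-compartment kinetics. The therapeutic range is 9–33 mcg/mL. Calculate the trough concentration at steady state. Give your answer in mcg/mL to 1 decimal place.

τ/t½ = 53/30 ≈ 1.7667, so fraction remaining f = (1/2)^(53/30) ≈ 0.2939.
Accumulation ratio R = 1/(1 − f) ≈ 1/0.7061 ≈ 1.4162.
Each bolus raises the concentration by D/Vd = 2092/119 ≈ 17.580 mcg/mL.
Cmax,ss = C₀/(1 − f) ≈ 17.580/0.7061 ≈ 24.897 mcg/mL.
One interval later, Cmin,ss = Cmax,ss·e^(−kτ) ≈ 24.897 × 0.2939 ≈ 7.317 mcg/mL.
Trough 7.3 mcg/mL vs MEC 9 mcg/mL: subtherapeutic.

7.3 mcg/mL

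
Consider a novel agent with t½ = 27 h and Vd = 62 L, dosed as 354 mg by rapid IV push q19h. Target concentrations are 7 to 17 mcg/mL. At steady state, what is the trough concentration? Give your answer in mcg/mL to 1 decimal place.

9.1 mcg/mL

k = ln2/t½ = ln2/27 ≈ 0.025672 h⁻¹; fraction remaining f = e^(−kτ) = e^(−0.025672×19) ≈ 0.6140.
Single-dose peak C₀ = D/Vd = 354/62 ≈ 5.710 mcg/mL.
Steady-state trough Cmin,ss = C₀·f/(1−f) ≈ 5.710 × 0.6140/0.3860 ≈ 9.083 mcg/mL.
Trough 9.1 mcg/mL vs MEC 7 mcg/mL: adequate.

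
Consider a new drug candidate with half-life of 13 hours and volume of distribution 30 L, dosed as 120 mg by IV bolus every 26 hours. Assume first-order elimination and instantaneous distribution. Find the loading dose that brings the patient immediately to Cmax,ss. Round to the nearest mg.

160 mg

f = (1/2)^(26/13) ≈ 0.250000; accumulation ratio R = 1/(1−f) ≈ 1.33333.
Loading dose to hit Cmax,ss on first dose: D_load = D_maint·R ≈ 120 × 1.33333 ≈ 160.00 mg.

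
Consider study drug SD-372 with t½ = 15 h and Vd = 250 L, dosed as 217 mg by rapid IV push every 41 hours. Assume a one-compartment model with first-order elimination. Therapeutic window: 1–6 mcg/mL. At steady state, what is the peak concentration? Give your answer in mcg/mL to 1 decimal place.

1.0 mcg/mL

Over one 41-h interval, 41/15 ≈ 2.7333 half-lives elapse, leaving f ≈ 0.1504 of each dose.
Accumulation ratio R = 1/(1 − f) ≈ 1/0.8496 ≈ 1.1770.
Each bolus raises the concentration by D/Vd = 217/250 ≈ 0.868 mcg/mL.
Cmax,ss = C₀/(1 − f) ≈ 0.868/0.8496 ≈ 1.022 mcg/mL.
Peak 1.0 mcg/mL vs MTC 6 mcg/mL: below toxic threshold.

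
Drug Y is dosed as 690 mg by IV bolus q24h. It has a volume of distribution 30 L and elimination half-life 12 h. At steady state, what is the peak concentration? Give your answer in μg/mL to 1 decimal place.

30.7 μg/mL

τ = 24 h = 2 half-lives, so f = (1/2)^2 = 0.25.
Accumulation ratio R = 1/(1 − f) = 1/0.75 = 4/3.
Single-dose peak C₀ = D/Vd = 690/30 = 23 μg/mL.
Steady-state peak Cmax,ss = C₀·R = 23 × 4/3 ≈ 30.667 μg/mL.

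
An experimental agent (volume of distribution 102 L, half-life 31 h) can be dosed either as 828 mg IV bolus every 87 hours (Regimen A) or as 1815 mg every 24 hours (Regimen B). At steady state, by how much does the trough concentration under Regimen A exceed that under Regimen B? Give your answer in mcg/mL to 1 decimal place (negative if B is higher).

Regimen A: f = (1/2)^(87/31) ≈ 0.1429; Cmin,ss = (828/102)·f/(1−f) ≈ 1.353 mcg/mL.
Regimen B: f = (1/2)^(24/31) ≈ 0.5847; Cmin,ss = (1815/102)·f/(1−f) ≈ 25.052 mcg/mL.
Difference ≈ 1.353 − 25.052 ≈ -23.699 mcg/mL.

-23.7 mcg/mL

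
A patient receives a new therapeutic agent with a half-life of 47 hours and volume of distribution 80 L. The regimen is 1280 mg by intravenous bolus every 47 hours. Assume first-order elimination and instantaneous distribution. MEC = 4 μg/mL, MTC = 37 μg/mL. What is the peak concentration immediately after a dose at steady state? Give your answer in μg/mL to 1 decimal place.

τ = 47 h = 1 half-life, so f = (1/2)^1 = 0.5.
Accumulation ratio R = 1/(1 − f) = 1/0.5 = 2/1.
Single-dose peak C₀ = D/Vd = 1280/80 = 16 μg/mL.
Steady-state peak Cmax,ss = C₀·R = 16 × 2/1 ≈ 32.000 μg/mL.
Peak 32.0 μg/mL vs MTC 37 μg/mL: below toxic threshold.

32.0 μg/mL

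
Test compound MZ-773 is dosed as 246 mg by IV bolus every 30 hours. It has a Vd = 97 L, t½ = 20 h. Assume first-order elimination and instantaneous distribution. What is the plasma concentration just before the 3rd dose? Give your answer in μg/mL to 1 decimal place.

f = (1/2)^(τ/t½) = (1/2)^(30/20) ≈ 0.3536.
C₀ = D/Vd = 246/97 ≈ 2.536 μg/mL.
Before the 3rd dose, 2 doses have been given. Superposition: Cmin = C₀·(f + f²).
≈ 2.536 × (0.3536 + 0.1250) ≈ 2.536 × 0.4786 ≈ 1.214 μg/mL.

1.2 μg/mL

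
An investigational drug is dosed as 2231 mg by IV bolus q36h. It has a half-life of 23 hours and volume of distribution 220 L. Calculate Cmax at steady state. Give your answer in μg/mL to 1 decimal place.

Over one 36-h interval, 36/23 ≈ 1.5652 half-lives elapse, leaving f ≈ 0.3379 of each dose.
At steady state, accumulation factor R = 1/(1 − e^(−kτ)) ≈ 1.5103.
Single-dose peak C₀ = D/Vd = 2231/220 ≈ 10.141 μg/mL.
Steady-state peak Cmax,ss = C₀·R ≈ 10.141 × 1.5103 ≈ 15.316 μg/mL.

15.3 μg/mL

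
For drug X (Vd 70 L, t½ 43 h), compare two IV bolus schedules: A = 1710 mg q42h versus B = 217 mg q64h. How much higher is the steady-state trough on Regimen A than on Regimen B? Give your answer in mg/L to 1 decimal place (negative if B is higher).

Regimen A: f = (1/2)^(42/43) ≈ 0.5081; Cmin,ss = (1710/70)·f/(1−f) ≈ 25.233 mg/L.
Regimen B: f = (1/2)^(64/43) ≈ 0.3564; Cmin,ss = (217/70)·f/(1−f) ≈ 1.717 mg/L.
Difference ≈ 25.233 − 1.717 ≈ 23.516 mg/L.

23.5 mg/L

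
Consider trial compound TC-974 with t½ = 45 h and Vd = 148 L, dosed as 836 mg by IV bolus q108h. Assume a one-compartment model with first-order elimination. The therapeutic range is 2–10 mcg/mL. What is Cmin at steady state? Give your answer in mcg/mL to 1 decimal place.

τ/t½ = 108/45 ≈ 2.4, so fraction remaining f = (1/2)^(108/45) ≈ 0.1895.
Single-dose peak C₀ = D/Vd = 836/148 ≈ 5.649 mcg/mL.
Steady-state trough Cmin,ss = C₀·f/(1−f) ≈ 5.649 × 0.1895/0.8105 ≈ 1.321 mcg/mL.
Trough 1.3 mcg/mL vs MEC 2 mcg/mL: subtherapeutic.

1.3 mcg/mL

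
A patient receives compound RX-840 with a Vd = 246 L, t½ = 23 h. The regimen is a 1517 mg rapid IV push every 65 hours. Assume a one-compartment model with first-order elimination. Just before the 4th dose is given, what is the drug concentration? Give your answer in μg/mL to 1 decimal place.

1.0 μg/mL

f = (1/2)^(τ/t½) = (1/2)^(65/23) ≈ 0.1410.
C₀ = D/Vd = 1517/246 ≈ 6.167 μg/mL.
Before the 4th dose, 3 doses have been given. Superposition: Cmin = C₀·(f + f² + … + f^3).
≈ 6.167 × (0.1410 + 0.0199 + 0.0028) ≈ 6.167 × 0.1637 ≈ 1.010 μg/mL.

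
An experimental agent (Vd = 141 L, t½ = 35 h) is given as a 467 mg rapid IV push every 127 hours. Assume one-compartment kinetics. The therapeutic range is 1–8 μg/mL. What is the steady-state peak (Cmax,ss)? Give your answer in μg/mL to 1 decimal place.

3.6 μg/mL

Over one 127-h interval, 127/35 ≈ 3.6286 half-lives elapse, leaving f ≈ 0.0809 of each dose.
At steady state, accumulation factor R = 1/(1 − e^(−kτ)) ≈ 1.0880.
Each bolus raises the concentration by D/Vd = 467/141 ≈ 3.312 μg/mL.
Steady-state peak Cmax,ss = C₀·R ≈ 3.312 × 1.0880 ≈ 3.603 μg/mL.
Peak 3.6 μg/mL vs MTC 8 μg/mL: below toxic threshold.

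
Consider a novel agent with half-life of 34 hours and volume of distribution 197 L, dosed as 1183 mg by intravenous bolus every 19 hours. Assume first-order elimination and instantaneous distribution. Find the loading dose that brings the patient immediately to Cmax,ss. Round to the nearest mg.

f = (1/2)^(19/34) ≈ 0.678856; accumulation ratio R = 1/(1−f) ≈ 3.11387.
Loading dose to hit Cmax,ss on first dose: D_load = D_maint·R ≈ 1183 × 3.11387 ≈ 3683.71 mg.

3684 mg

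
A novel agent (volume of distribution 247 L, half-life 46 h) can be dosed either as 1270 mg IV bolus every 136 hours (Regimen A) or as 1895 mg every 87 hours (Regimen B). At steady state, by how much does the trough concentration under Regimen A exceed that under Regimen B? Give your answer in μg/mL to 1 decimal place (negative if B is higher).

Regimen A: f = (1/2)^(136/46) ≈ 0.1288; Cmin,ss = (1270/247)·f/(1−f) ≈ 0.760 μg/mL.
Regimen B: f = (1/2)^(87/46) ≈ 0.2696; Cmin,ss = (1895/247)·f/(1−f) ≈ 2.832 μg/mL.
Difference ≈ 0.760 − 2.832 ≈ -2.072 μg/mL.

-2.1 μg/mL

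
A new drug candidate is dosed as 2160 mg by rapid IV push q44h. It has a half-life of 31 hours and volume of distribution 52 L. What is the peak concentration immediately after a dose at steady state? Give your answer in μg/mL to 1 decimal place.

66.3 μg/mL

Over one 44-h interval, 44/31 ≈ 1.4194 half-lives elapse, leaving f ≈ 0.3739 of each dose.
Accumulation ratio R = 1/(1 − f) ≈ 1/0.6261 ≈ 1.5972.
Single-dose peak C₀ = D/Vd = 2160/52 ≈ 41.538 μg/mL.
Cmax,ss = C₀/(1 − f) ≈ 41.538/0.6261 ≈ 66.344 μg/mL.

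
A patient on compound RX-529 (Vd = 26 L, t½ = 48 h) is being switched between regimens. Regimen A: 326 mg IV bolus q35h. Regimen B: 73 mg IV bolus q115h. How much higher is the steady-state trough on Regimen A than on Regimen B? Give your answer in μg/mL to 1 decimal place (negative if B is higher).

18.4 μg/mL

Regimen A: f = (1/2)^(35/48) ≈ 0.6033; Cmin,ss = (326/26)·f/(1−f) ≈ 19.068 μg/mL.
Regimen B: f = (1/2)^(115/48) ≈ 0.1900; Cmin,ss = (73/26)·f/(1−f) ≈ 0.659 μg/mL.
Difference ≈ 19.068 − 0.659 ≈ 18.409 μg/mL.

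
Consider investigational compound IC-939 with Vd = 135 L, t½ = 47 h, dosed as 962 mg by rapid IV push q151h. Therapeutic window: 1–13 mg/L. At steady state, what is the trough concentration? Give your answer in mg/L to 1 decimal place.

0.9 mg/L

k = ln2/t½ = ln2/47 ≈ 0.014748 h⁻¹; fraction remaining f = e^(−kτ) = e^(−0.014748×151) ≈ 0.1079.
At steady state, accumulation factor R = 1/(1 − e^(−kτ)) ≈ 1.1210.
Each bolus raises the concentration by D/Vd = 962/135 ≈ 7.126 mg/L.
Cmax,ss = C₀/(1 − f) ≈ 7.126/0.8921 ≈ 7.988 mg/L.
Steady-state trough Cmin,ss = Cmax,ss·f ≈ 7.988 × 0.1079 ≈ 0.862 mg/L.
Trough 0.9 mg/L vs MEC 1 mg/L: subtherapeutic.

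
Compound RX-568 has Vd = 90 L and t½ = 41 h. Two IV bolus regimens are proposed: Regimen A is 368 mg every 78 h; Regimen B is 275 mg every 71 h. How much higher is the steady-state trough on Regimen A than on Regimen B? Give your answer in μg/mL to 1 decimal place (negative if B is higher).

Regimen A: f = (1/2)^(78/41) ≈ 0.2675; Cmin,ss = (368/90)·f/(1−f) ≈ 1.493 μg/mL.
Regimen B: f = (1/2)^(71/41) ≈ 0.3011; Cmin,ss = (275/90)·f/(1−f) ≈ 1.316 μg/mL.
Difference ≈ 1.493 − 1.316 ≈ 0.177 μg/mL.

0.2 μg/mL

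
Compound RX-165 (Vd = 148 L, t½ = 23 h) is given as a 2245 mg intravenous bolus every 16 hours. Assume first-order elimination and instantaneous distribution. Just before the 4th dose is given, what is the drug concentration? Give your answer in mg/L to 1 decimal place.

f = (1/2)^(τ/t½) = (1/2)^(16/23) ≈ 0.6174.
C₀ = D/Vd = 2245/148 ≈ 15.169 mg/L.
Before the 4th dose, 3 doses have been given. Superposition: Cmin = C₀·(f + f² + … + f^3).
≈ 15.169 × (0.6174 + 0.3812 + 0.2353) ≈ 15.169 × 1.2339 ≈ 18.717 mg/L.

18.7 mg/L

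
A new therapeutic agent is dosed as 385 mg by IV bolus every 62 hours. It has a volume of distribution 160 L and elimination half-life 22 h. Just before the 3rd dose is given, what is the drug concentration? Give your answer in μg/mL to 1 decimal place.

0.4 μg/mL

f = (1/2)^(τ/t½) = (1/2)^(62/22) ≈ 0.1418.
C₀ = D/Vd = 385/160 ≈ 2.406 μg/mL.
Before the 3rd dose, 2 doses have been given. Superposition: Cmin = C₀·(f + f²).
≈ 2.406 × (0.1418 + 0.0201) ≈ 2.406 × 0.1619 ≈ 0.390 μg/mL.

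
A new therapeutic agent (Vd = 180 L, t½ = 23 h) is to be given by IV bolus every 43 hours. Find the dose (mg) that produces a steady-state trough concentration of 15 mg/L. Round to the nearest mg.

τ/t½ = 43/23 ≈ 1.8696, so f = (1/2)^(43/23) ≈ 0.273656.
Cmin,ss = (D/Vd)·f/(1−f), so D = Cmin,ss·Vd·(1−f)/f.
D = 15 × 180 × (1−f)/f ≈ 15 × 180 × 2.65422 ≈ 7166.39 mg.

7166 mg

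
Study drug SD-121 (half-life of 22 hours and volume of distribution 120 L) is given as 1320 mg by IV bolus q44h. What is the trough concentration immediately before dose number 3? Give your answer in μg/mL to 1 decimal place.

3.4 μg/mL

f = (1/2)^(τ/t½) = (1/2)^(44/22) ≈ 0.2500.
C₀ = D/Vd = 1320/120 ≈ 11.000 μg/mL.
Before the 3rd dose, 2 doses have been given. Superposition: Cmin = C₀·(f + f²).
≈ 11.000 × (0.2500 + 0.0625) ≈ 11.000 × 0.3125 ≈ 3.438 μg/mL.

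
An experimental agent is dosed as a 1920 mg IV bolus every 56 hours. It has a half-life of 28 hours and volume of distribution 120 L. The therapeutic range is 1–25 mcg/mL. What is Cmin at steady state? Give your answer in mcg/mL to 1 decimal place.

The dosing interval is 2 half-lives, so f = 2^(−2) = 0.25.
At steady state, R = 1/(1 − 0.25) = 4/3.
Single-dose peak C₀ = D/Vd = 1920/120 = 16 mcg/mL.
Steady-state peak Cmax,ss = C₀·R = 16 × 4/3 ≈ 21.333 mcg/mL.
Steady-state trough Cmin,ss = Cmax,ss·f ≈ 21.333 × 0.25 ≈ 5.333 mcg/mL.
Trough 5.3 mcg/mL vs MEC 1 mcg/mL: adequate.

5.3 mcg/mL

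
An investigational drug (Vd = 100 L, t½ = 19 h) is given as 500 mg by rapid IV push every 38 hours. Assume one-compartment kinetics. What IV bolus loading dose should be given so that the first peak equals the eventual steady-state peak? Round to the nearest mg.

f = (1/2)^(38/19) ≈ 0.250000; accumulation ratio R = 1/(1−f) ≈ 1.33333.
Loading dose to hit Cmax,ss on first dose: D_load = D_maint·R ≈ 500 × 1.33333 ≈ 666.66 mg.

667 mg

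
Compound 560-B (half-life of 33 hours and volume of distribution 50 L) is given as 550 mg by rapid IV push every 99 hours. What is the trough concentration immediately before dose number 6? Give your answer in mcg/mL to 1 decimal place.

1.6 mcg/mL

f = (1/2)^(τ/t½) = (1/2)^(99/33) ≈ 0.1250.
C₀ = D/Vd = 550/50 ≈ 11.000 mcg/mL.
Before the 6th dose, 5 doses have been given. Superposition: Cmin = C₀·(f + f² + … + f^5).
≈ 11.000 × (0.1250 + 0.0156 + 0.0020 + 0.0002 + 0.0000) ≈ 11.000 × 0.1428 ≈ 1.571 mcg/mL.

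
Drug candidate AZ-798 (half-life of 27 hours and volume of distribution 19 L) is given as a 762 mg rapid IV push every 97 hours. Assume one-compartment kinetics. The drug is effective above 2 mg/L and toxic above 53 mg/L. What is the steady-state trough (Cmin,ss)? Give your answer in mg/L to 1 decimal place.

Over one 97-h interval, 97/27 ≈ 3.5926 half-lives elapse, leaving f ≈ 0.0829 of each dose.
At steady state, accumulation factor R = 1/(1 − e^(−kτ)) ≈ 1.0904.
Single-dose peak C₀ = D/Vd = 762/19 ≈ 40.105 mg/L.
Cmax,ss = C₀/(1 − f) ≈ 40.105/0.9171 ≈ 43.730 mg/L.
One interval later, Cmin,ss = Cmax,ss·e^(−kτ) ≈ 43.730 × 0.0829 ≈ 3.625 mg/L.
Trough 3.6 mg/L vs MEC 2 mg/L: adequate.

3.6 mg/L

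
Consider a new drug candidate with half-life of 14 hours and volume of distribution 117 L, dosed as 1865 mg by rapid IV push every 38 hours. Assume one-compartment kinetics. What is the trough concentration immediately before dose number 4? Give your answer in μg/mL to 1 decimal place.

f = (1/2)^(τ/t½) = (1/2)^(38/14) ≈ 0.1524.
C₀ = D/Vd = 1865/117 ≈ 15.940 μg/mL.
Before the 4th dose, 3 doses have been given. Superposition: Cmin = C₀·(f + f² + … + f^3).
≈ 15.940 × (0.1524 + 0.0232 + 0.0035) ≈ 15.940 × 0.1791 ≈ 2.855 μg/mL.

2.9 μg/mL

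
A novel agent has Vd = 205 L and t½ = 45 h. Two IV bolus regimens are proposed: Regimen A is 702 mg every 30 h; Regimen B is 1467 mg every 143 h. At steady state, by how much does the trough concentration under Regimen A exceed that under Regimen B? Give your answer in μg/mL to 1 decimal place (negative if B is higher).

4.9 μg/mL

Regimen A: f = (1/2)^(30/45) ≈ 0.6300; Cmin,ss = (702/205)·f/(1−f) ≈ 5.831 μg/mL.
Regimen B: f = (1/2)^(143/45) ≈ 0.1105; Cmin,ss = (1467/205)·f/(1−f) ≈ 0.889 μg/mL.
Difference ≈ 5.831 − 0.889 ≈ 4.942 μg/mL.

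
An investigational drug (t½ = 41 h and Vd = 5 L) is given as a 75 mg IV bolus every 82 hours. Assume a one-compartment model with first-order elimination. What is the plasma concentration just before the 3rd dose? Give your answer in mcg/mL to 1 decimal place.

4.7 mcg/mL

f = (1/2)^(τ/t½) = (1/2)^(82/41) ≈ 0.2500.
C₀ = D/Vd = 75/5 ≈ 15.000 mcg/mL.
Before the 3rd dose, 2 doses have been given. Superposition: Cmin = C₀·(f + f²).
≈ 15.000 × (0.2500 + 0.0625) ≈ 15.000 × 0.3125 ≈ 4.688 mcg/mL.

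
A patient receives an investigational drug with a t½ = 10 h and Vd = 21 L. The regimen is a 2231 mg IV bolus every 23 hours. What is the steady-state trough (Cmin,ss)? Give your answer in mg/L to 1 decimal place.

Over one 23-h interval, 23/10 ≈ 2.3 half-lives elapse, leaving f ≈ 0.2031 of each dose.
At steady state, accumulation factor R = 1/(1 − e^(−kτ)) ≈ 1.2549.
Single-dose peak C₀ = D/Vd = 2231/21 ≈ 106.238 mg/L.
Steady-state peak Cmax,ss = C₀·R ≈ 106.238 × 1.2549 ≈ 133.318 mg/L.
Steady-state trough Cmin,ss = Cmax,ss·f ≈ 133.318 × 0.2031 ≈ 27.077 mg/L.

27.1 mg/L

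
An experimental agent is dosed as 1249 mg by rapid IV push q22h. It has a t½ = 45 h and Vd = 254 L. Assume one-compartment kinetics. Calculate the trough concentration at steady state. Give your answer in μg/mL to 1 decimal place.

Over one 22-h interval, 22/45 ≈ 0.48889 half-lives elapse, leaving f ≈ 0.7126 of each dose.
At steady state, accumulation factor R = 1/(1 − e^(−kτ)) ≈ 3.4795.
Single-dose peak C₀ = D/Vd = 1249/254 ≈ 4.917 μg/mL.
Steady-state peak Cmax,ss = C₀·R ≈ 4.917 × 3.4795 ≈ 17.109 μg/mL.
Steady-state trough Cmin,ss = Cmax,ss·f ≈ 17.109 × 0.7126 ≈ 12.192 μg/mL.

12.2 μg/mL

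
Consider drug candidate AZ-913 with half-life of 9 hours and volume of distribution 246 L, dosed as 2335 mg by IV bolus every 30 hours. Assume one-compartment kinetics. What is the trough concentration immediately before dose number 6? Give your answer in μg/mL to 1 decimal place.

1.0 μg/mL

f = (1/2)^(τ/t½) = (1/2)^(30/9) ≈ 0.0992.
C₀ = D/Vd = 2335/246 ≈ 9.492 μg/mL.
Before the 6th dose, 5 doses have been given. Superposition: Cmin = C₀·(f + f² + … + f^5).
≈ 9.492 × (0.0992 + 0.0098 + 0.0010 + 0.0001 + 0.0000) ≈ 9.492 × 0.1101 ≈ 1.045 μg/mL.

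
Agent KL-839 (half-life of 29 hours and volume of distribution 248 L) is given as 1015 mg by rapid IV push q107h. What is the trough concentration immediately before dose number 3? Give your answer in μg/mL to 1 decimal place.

f = (1/2)^(τ/t½) = (1/2)^(107/29) ≈ 0.0775.
C₀ = D/Vd = 1015/248 ≈ 4.093 μg/mL.
Before the 3rd dose, 2 doses have been given. Superposition: Cmin = C₀·(f + f²).
≈ 4.093 × (0.0775 + 0.0060) ≈ 4.093 × 0.0835 ≈ 0.342 μg/mL.

0.3 μg/mL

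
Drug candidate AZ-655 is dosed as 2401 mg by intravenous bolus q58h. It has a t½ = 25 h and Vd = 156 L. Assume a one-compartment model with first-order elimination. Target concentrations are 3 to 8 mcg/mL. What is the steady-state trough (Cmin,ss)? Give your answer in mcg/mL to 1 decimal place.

τ/t½ = 58/25 ≈ 2.32, so fraction remaining f = (1/2)^(58/25) ≈ 0.2003.
Single-dose peak C₀ = D/Vd = 2401/156 ≈ 15.391 mcg/mL.
Steady-state trough Cmin,ss = C₀·f/(1−f) ≈ 15.391 × 0.2003/0.7997 ≈ 3.855 mcg/mL.
Trough 3.9 mcg/mL vs MEC 3 mcg/mL: adequate.

3.9 mcg/mL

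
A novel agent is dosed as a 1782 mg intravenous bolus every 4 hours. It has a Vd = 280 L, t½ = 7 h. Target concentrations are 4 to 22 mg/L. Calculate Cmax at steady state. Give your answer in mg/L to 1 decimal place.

Over one 4-h interval, 4/7 ≈ 0.57143 half-lives elapse, leaving f ≈ 0.6730 of each dose.
Accumulation ratio R = 1/(1 − f) ≈ 1/0.3270 ≈ 3.0581.
Each bolus raises the concentration by D/Vd = 1782/280 ≈ 6.364 mg/L.
Steady-state peak Cmax,ss = C₀·R ≈ 6.364 × 3.0581 ≈ 19.462 mg/L.
Peak 19.5 mg/L vs MTC 22 mg/L: below toxic threshold.

19.5 mg/L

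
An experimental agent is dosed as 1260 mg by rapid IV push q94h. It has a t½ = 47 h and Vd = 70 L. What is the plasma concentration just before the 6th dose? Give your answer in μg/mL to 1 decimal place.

6.0 μg/mL

f = (1/2)^(τ/t½) = (1/2)^(94/47) ≈ 0.2500.
C₀ = D/Vd = 1260/70 ≈ 18.000 μg/mL.
Before the 6th dose, 5 doses have been given. Superposition: Cmin = C₀·(f + f² + … + f^5).
≈ 18.000 × (0.2500 + 0.0625 + 0.0156 + 0.0039 + 0.0010) ≈ 18.000 × 0.3330 ≈ 5.994 μg/mL.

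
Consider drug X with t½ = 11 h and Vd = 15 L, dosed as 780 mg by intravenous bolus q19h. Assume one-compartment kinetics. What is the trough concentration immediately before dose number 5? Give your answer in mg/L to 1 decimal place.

22.3 mg/L

f = (1/2)^(τ/t½) = (1/2)^(19/11) ≈ 0.3020.
C₀ = D/Vd = 780/15 ≈ 52.000 mg/L.
Before the 5th dose, 4 doses have been given. Superposition: Cmin = C₀·(f + f² + … + f^4).
≈ 52.000 × (0.3020 + 0.0912 + 0.0275 + 0.0083) ≈ 52.000 × 0.4290 ≈ 22.308 mg/L.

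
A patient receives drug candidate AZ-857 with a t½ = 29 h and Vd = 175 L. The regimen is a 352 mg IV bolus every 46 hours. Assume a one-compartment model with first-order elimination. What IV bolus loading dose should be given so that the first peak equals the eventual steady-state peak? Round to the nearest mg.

528 mg

f = (1/2)^(46/29) ≈ 0.333046; accumulation ratio R = 1/(1−f) ≈ 1.49935.
Loading dose to hit Cmax,ss on first dose: D_load = D_maint·R ≈ 352 × 1.49935 ≈ 527.77 mg.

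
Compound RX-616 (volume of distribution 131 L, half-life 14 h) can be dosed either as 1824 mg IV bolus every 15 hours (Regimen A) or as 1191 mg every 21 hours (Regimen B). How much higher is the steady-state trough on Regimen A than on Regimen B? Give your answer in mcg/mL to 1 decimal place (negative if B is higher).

7.7 mcg/mL

Regimen A: f = (1/2)^(15/14) ≈ 0.4758; Cmin,ss = (1824/131)·f/(1−f) ≈ 12.638 mcg/mL.
Regimen B: f = (1/2)^(21/14) ≈ 0.3536; Cmin,ss = (1191/131)·f/(1−f) ≈ 4.973 mcg/mL.
Difference ≈ 12.638 − 4.973 ≈ 7.665 mcg/mL.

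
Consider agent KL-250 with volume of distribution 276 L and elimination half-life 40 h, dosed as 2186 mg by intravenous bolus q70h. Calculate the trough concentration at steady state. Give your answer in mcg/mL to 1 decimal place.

3.4 mcg/mL

τ/t½ = 70/40 ≈ 1.75, so fraction remaining f = (1/2)^(70/40) ≈ 0.2973.
At steady state, accumulation factor R = 1/(1 − e^(−kτ)) ≈ 1.4231.
Each bolus raises the concentration by D/Vd = 2186/276 ≈ 7.920 mcg/mL.
Steady-state peak Cmax,ss = C₀·R ≈ 7.920 × 1.4231 ≈ 11.271 mcg/mL.
Steady-state trough Cmin,ss = Cmax,ss·f ≈ 11.271 × 0.2973 ≈ 3.351 mcg/mL.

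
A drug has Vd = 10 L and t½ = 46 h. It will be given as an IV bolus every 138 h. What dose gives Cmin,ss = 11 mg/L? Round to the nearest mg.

τ/t½ = 138/46 ≈ 3, so f = (1/2)^(138/46) ≈ 0.125000.
Cmin,ss = (D/Vd)·f/(1−f), so D = Cmin,ss·Vd·(1−f)/f.
D = 11 × 10 × (1−f)/f ≈ 11 × 10 × 7.00000 ≈ 770.00 mg.

770 mg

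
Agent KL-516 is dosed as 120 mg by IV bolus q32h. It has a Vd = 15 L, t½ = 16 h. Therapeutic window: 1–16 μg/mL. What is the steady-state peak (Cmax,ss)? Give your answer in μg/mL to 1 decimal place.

10.7 μg/mL

τ = 32 h = 2 half-lives, so f = (1/2)^2 = 0.25.
Accumulation ratio R = 1/(1 − f) = 1/0.75 = 4/3.
Single-dose peak C₀ = D/Vd = 120/15 = 8 μg/mL.
Steady-state peak Cmax,ss = C₀·R = 8 × 4/3 ≈ 10.667 μg/mL.
Peak 10.7 μg/mL vs MTC 16 μg/mL: below toxic threshold.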